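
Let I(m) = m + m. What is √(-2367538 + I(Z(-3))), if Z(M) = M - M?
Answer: I*√2367538 ≈ 1538.7*I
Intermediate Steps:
Z(M) = 0
I(m) = 2*m
√(-2367538 + I(Z(-3))) = √(-2367538 + 2*0) = √(-2367538 + 0) = √(-2367538) = I*√2367538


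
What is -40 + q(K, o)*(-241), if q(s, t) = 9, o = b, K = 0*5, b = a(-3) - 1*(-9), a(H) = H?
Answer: -2209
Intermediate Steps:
b = 6 (b = -3 - 1*(-9) = -3 + 9 = 6)
K = 0
o = 6
-40 + q(K, o)*(-241) = -40 + 9*(-241) = -40 - 2169 = -2209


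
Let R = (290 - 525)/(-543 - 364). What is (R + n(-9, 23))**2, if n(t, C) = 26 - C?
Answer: 8737936/822649 ≈ 10.622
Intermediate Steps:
R = 235/907 (R = -235/(-907) = -235*(-1/907) = 235/907 ≈ 0.25910)
(R + n(-9, 23))**2 = (235/907 + (26 - 1*23))**2 = (235/907 + (26 - 23))**2 = (235/907 + 3)**2 = (2956/907)**2 = 8737936/822649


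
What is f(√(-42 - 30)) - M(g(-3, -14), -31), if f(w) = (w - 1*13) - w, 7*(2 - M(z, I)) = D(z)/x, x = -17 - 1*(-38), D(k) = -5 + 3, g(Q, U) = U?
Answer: -2207/147 ≈ -15.014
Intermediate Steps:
D(k) = -2
x = 21 (x = -17 + 38 = 21)
M(z, I) = 296/147 (M(z, I) = 2 - (-2)/(7*21) = 2 - ⅐*(-2/21) = 2 + 2/147 = 296/147)
f(w) = -13 (f(w) = (w - 13) - w = (-13 + w) - w = -13)
f(√(-42 - 30)) - M(g(-3, -14), -31) = -13 - 1*296/147 = -13 - 296/147 = -2207/147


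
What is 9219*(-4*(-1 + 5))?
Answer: -147504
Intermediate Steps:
9219*(-4*(-1 + 5)) = 9219*(-4*4) = 9219*(-16) = -147504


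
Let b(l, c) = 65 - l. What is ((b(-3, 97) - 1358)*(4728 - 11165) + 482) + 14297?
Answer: 8318509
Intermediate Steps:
((b(-3, 97) - 1358)*(4728 - 11165) + 482) + 14297 = (((65 - 1*(-3)) - 1358)*(4728 - 11165) + 482) + 14297 = (((65 + 3) - 1358)*(-6437) + 482) + 14297 = ((68 - 1358)*(-6437) + 482) + 14297 = (-1290*(-6437) + 482) + 14297 = (8303730 + 482) + 14297 = 8304212 + 14297 = 8318509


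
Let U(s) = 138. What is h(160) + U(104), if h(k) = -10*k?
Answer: -1462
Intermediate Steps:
h(160) + U(104) = -10*160 + 138 = -1600 + 138 = -1462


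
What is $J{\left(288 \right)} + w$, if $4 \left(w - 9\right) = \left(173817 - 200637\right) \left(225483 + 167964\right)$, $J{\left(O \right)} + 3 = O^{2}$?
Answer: $-2637979185$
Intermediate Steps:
$J{\left(O \right)} = -3 + O^{2}$
$w = -2638062126$ ($w = 9 + \frac{\left(173817 - 200637\right) \left(225483 + 167964\right)}{4} = 9 + \frac{\left(-26820\right) 393447}{4} = 9 + \frac{1}{4} \left(-10552248540\right) = 9 - 2638062135 = -2638062126$)
$J{\left(288 \right)} + w = \left(-3 + 288^{2}\right) - 2638062126 = \left(-3 + 82944\right) - 2638062126 = 82941 - 2638062126 = -2637979185$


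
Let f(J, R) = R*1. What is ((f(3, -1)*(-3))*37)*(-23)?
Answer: -2553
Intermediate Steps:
f(J, R) = R
((f(3, -1)*(-3))*37)*(-23) = (-1*(-3)*37)*(-23) = (3*37)*(-23) = 111*(-23) = -2553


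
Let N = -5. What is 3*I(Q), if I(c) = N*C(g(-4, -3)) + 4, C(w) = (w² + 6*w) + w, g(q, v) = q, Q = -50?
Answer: 192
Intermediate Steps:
C(w) = w² + 7*w
I(c) = 64 (I(c) = -(-20)*(7 - 4) + 4 = -(-20)*3 + 4 = -5*(-12) + 4 = 60 + 4 = 64)
3*I(Q) = 3*64 = 192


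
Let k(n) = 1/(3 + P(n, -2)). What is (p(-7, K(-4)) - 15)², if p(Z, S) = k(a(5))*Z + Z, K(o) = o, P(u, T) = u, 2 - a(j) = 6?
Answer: 225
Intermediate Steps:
a(j) = -4 (a(j) = 2 - 1*6 = 2 - 6 = -4)
k(n) = 1/(3 + n)
p(Z, S) = 0 (p(Z, S) = Z/(3 - 4) + Z = Z/(-1) + Z = -Z + Z = 0)
(p(-7, K(-4)) - 15)² = (0 - 15)² = (-15)² = 225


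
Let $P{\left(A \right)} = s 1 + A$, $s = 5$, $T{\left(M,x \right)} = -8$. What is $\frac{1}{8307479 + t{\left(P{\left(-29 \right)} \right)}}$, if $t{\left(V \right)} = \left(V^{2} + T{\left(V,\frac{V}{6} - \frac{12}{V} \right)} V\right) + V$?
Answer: $\frac{1}{8308223} \approx 1.2036 \cdot 10^{-7}$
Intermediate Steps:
$P{\left(A \right)} = 5 + A$ ($P{\left(A \right)} = 5 \cdot 1 + A = 5 + A$)
$t{\left(V \right)} = V^{2} - 7 V$ ($t{\left(V \right)} = \left(V^{2} - 8 V\right) + V = V^{2} - 7 V$)
$\frac{1}{8307479 + t{\left(P{\left(-29 \right)} \right)}} = \frac{1}{8307479 + \left(5 - 29\right) \left(-7 + \left(5 - 29\right)\right)} = \frac{1}{8307479 - 24 \left(-7 - 24\right)} = \frac{1}{8307479 - -744} = \frac{1}{8307479 + 744} = \frac{1}{8308223}$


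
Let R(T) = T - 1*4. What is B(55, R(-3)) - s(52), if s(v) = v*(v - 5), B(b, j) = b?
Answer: -2389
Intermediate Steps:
R(T) = -4 + T (R(T) = T - 4 = -4 + T)
s(v) = v*(-5 + v)
B(55, R(-3)) - s(52) = 55 - 52*(-5 + 52) = 55 - 52*47 = 55 - 1*2444 = 55 - 2444 = -2389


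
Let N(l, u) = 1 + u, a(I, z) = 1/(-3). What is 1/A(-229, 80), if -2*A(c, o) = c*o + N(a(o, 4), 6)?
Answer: 2/18313 ≈ 0.00010921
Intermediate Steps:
a(I, z) = -⅓
A(c, o) = -7/2 - c*o/2 (A(c, o) = -(c*o + (1 + 6))/2 = -(c*o + 7)/2 = -(7 + c*o)/2 = -7/2 - c*o/2)
1/A(-229, 80) = 1/(-7/2 - ½*(-229)*80) = 1/(-7/2 + 9160) = 1/(18313/2) = 2/18313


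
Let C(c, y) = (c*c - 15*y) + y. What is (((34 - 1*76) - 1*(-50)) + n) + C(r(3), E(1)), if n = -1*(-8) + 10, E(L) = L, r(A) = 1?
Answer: 13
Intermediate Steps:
C(c, y) = c**2 - 14*y (C(c, y) = (c**2 - 15*y) + y = c**2 - 14*y)
n = 18 (n = 8 + 10 = 18)
(((34 - 1*76) - 1*(-50)) + n) + C(r(3), E(1)) = (((34 - 1*76) - 1*(-50)) + 18) + (1**2 - 14*1) = (((34 - 76) + 50) + 18) + (1 - 14) = ((-42 + 50) + 18) - 13 = (8 + 18) - 13 = 26 - 13 = 13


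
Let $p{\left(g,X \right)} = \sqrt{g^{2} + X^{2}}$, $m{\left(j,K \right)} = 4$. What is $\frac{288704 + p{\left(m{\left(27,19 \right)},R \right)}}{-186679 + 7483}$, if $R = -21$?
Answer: $- \frac{72176}{44799} - \frac{\sqrt{457}}{179196} \approx -1.6112$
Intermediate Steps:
$p{\left(g,X \right)} = \sqrt{X^{2} + g^{2}}$
$\frac{288704 + p{\left(m{\left(27,19 \right)},R \right)}}{-186679 + 7483} = \frac{288704 + \sqrt{\left(-21\right)^{2} + 4^{2}}}{-186679 + 7483} = \frac{288704 + \sqrt{441 + 16}}{-179196} = \left(288704 + \sqrt{457}\right) \left(- \frac{1}{179196}\right) = - \frac{72176}{44799} - \frac{\sqrt{457}}{179196}$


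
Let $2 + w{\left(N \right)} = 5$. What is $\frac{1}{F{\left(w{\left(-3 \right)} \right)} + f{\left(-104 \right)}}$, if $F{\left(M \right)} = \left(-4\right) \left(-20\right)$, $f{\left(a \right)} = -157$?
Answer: $- \frac{1}{77} \approx -0.012987$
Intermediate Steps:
$w{\left(N \right)} = 3$ ($w{\left(N \right)} = -2 + 5 = 3$)
$F{\left(M \right)} = 80$
$\frac{1}{F{\left(w{\left(-3 \right)} \right)} + f{\left(-104 \right)}} = \frac{1}{80 - 157} = \frac{1}{-77} = - \frac{1}{77}$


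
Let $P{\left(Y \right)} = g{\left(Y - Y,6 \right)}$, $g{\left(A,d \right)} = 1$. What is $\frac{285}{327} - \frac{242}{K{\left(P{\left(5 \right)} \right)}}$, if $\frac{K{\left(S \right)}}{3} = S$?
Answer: $- \frac{26093}{327} \approx -79.795$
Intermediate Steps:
$P{\left(Y \right)} = 1$
$K{\left(S \right)} = 3 S$
$\frac{285}{327} - \frac{242}{K{\left(P{\left(5 \right)} \right)}} = \frac{285}{327} - \frac{242}{3 \cdot 1} = 285 \cdot \frac{1}{327} - \frac{242}{3} = \frac{95}{109} - \frac{242}{3} = - \frac{26093}{327}$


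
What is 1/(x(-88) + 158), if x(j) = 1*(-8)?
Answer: 1/150 ≈ 0.0066667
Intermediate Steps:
x(j) = -8
1/(x(-88) + 158) = 1/(-8 + 158) = 1/150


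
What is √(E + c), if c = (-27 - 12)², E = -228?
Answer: √1293 ≈ 35.958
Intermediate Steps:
c = 1521 (c = (-39)² = 1521)
√(E + c) = √(-228 + 1521) = √1293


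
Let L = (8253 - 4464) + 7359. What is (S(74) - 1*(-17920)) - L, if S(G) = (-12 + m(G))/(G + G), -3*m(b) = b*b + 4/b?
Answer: 18507745/2738 ≈ 6759.6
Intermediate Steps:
L = 11148 (L = 3789 + 7359 = 11148)
m(b) = -4/(3*b) - b²/3 (m(b) = -(b*b + 4/b)/3 = -(b² + 4/b)/3 = -4/(3*b) - b²/3)
S(G) = (-12 + (-4 - G³)/(3*G))/(2*G) (S(G) = (-12 + (-4 - G³)/(3*G))/(G + G) = (-12 + (-4 - G³)/(3*G))/((2*G)) = (-12 + (-4 - G³)/(3*G))*(1/(2*G)) = (-12 + (-4 - G³)/(3*G))/(2*G))
(S(74) - 1*(-17920)) - L = ((⅙)*(-4 - 1*74³ - 36*74)/74² - 1*(-17920)) - 1*11148 = ((⅙)*(1/5476)*(-4 - 1*405224 - 2664) + 17920) - 11148 = ((⅙)*(1/5476)*(-4 - 405224 - 2664) + 17920) - 11148 = ((⅙)*(1/5476)*(-407892) + 17920) - 11148 = (-33991/2738 + 17920) - 11148 = 49030969/2738 - 11148 = 18507745/2738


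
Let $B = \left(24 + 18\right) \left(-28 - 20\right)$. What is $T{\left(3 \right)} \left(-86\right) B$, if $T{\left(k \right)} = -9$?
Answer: $-1560384$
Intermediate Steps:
$B = -2016$ ($B = 42 \left(-48\right) = -2016$)
$T{\left(3 \right)} \left(-86\right) B = \left(-9\right) \left(-86\right) \left(-2016\right) = 774 \left(-2016\right) = -1560384$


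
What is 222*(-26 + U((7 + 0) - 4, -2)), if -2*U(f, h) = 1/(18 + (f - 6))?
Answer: -28897/5 ≈ -5779.4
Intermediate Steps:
U(f, h) = -1/(2*(12 + f)) (U(f, h) = -1/(2*(18 + (f - 6))) = -1/(2*(18 + (-6 + f))) = -1/(2*(12 + f)))
222*(-26 + U((7 + 0) - 4, -2)) = 222*(-26 - 1/(24 + 2*((7 + 0) - 4))) = 222*(-26 - 1/(24 + 2*(7 - 4))) = 222*(-26 - 1/(24 + 2*3)) = 222*(-26 - 1/(24 + 6)) = 222*(-26 - 1/30) = 222*(-781/30) = -28897/5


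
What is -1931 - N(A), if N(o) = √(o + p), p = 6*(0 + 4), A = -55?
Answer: -1931 - I*√31 ≈ -1931.0 - 5.5678*I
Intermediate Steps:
p = 24 (p = 6*4 = 24)
N(o) = √(24 + o) (N(o) = √(o + 24) = √(24 + o))
-1931 - N(A) = -1931 - √(24 - 55) = -1931 - √(-31) = -1931 - I*√31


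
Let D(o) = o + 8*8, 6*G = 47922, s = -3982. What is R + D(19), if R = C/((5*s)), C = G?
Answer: 1644543/19910 ≈ 82.599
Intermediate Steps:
G = 7987 (G = (⅙)*47922 = 7987)
C = 7987
D(o) = 64 + o (D(o) = o + 64 = 64 + o)
R = -7987/19910 (R = 7987/((5*(-3982))) = 7987/(-19910) = 7987*(-1/19910) = -7987/19910 ≈ -0.40115)
R + D(19) = -7987/19910 + (64 + 19) = -7987/19910 + 83 = 1644543/19910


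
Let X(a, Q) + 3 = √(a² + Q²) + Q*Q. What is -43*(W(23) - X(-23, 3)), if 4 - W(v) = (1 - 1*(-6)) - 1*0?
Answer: 387 + 43*√538 ≈ 1384.4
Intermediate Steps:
W(v) = -3 (W(v) = 4 - ((1 - 1*(-6)) - 1*0) = 4 - ((1 + 6) + 0) = 4 - (7 + 0) = 4 - 1*7 = 4 - 7 = -3)
X(a, Q) = -3 + Q² + √(Q² + a²) (X(a, Q) = -3 + (√(a² + Q²) + Q*Q) = -3 + (√(Q² + a²) + Q²) = -3 + (Q² + √(Q² + a²)) = -3 + Q² + √(Q² + a²))
-43*(W(23) - X(-23, 3)) = -43*(-3 - (-3 + 3² + √(3² + (-23)²))) = -43*(-3 - (-3 + 9 + √(9 + 529))) = -43*(-3 - (-3 + 9 + √538)) = -43*(-3 - (6 + √538)) = -43*(-3 + (-6 - √538)) = -43*(-9 - √538) = 387 + 43*√538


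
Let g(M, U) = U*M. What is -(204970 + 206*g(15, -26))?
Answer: -124630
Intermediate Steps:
g(M, U) = M*U
-(204970 + 206*g(15, -26)) = -206/(1/(995 + 15*(-26))) = -206/(1/(995 - 390)) = -206/(1/605) = -206/1/605 = -206*605 = -124630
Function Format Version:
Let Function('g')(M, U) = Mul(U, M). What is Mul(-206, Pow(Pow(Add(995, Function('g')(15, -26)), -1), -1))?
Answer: -124630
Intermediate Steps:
Function('g')(M, U) = Mul(M, U)
Mul(-206, Pow(Pow(Add(995, Function('g')(15, -26)), -1), -1)) = Mul(-206, Pow(Pow(Add(995, Mul(15, -26)), -1), -1)) = Mul(-206, Pow(Pow(Add(995, -390), -1), -1)) = Mul(-206, Pow(Pow(605, -1), -1)) = Mul(-206, Pow(Rational(1, 605), -1)) = Mul(-206, 605) = -124630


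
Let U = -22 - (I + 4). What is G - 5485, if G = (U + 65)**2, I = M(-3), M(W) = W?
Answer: -3721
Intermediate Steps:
I = -3
U = -23 (U = -22 - (-3 + 4) = -22 - 1*1 = -22 - 1 = -23)
G = 1764 (G = (-23 + 65)**2 = 42**2 = 1764)
G - 5485 = 1764 - 5485 = -3721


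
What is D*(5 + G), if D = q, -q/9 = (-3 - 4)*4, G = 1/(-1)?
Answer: 1008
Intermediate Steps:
G = -1
q = 252 (q = -9*(-3 - 4)*4 = -(-63)*4 = -9*(-28) = 252)
D = 252
D*(5 + G) = 252*(5 - 1) = 252*4 = 1008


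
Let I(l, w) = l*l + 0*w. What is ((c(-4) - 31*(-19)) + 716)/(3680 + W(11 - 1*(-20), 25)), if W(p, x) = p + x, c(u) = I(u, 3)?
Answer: 1321/3736 ≈ 0.35359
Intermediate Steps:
I(l, w) = l² (I(l, w) = l² + 0 = l²)
c(u) = u²
((c(-4) - 31*(-19)) + 716)/(3680 + W(11 - 1*(-20), 25)) = (((-4)² - 31*(-19)) + 716)/(3680 + ((11 - 1*(-20)) + 25)) = ((16 + 589) + 716)/(3680 + ((11 + 20) + 25)) = (605 + 716)/(3680 + (31 + 25)) = 1321/(3680 + 56) = 1321/3736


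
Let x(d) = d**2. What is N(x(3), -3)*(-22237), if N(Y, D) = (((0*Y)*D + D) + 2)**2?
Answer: -22237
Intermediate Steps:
N(Y, D) = (2 + D)**2 (N(Y, D) = ((0*D + D) + 2)**2 = ((0 + D) + 2)**2 = (D + 2)**2 = (2 + D)**2)
N(x(3), -3)*(-22237) = (2 - 3)**2*(-22237) = (-1)**2*(-22237) = 1*(-22237) = -22237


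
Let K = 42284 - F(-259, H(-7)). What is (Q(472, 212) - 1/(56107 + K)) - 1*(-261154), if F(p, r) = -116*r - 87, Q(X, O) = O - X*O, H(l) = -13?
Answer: 15641454939/96970 ≈ 1.6130e+5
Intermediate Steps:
Q(X, O) = O - O*X
F(p, r) = -87 - 116*r
K = 40863 (K = 42284 - (-87 - 116*(-13)) = 42284 - (-87 + 1508) = 42284 - 1*1421 = 42284 - 1421 = 40863)
(Q(472, 212) - 1/(56107 + K)) - 1*(-261154) = (212*(1 - 1*472) - 1/(56107 + 40863)) - 1*(-261154) = (212*(1 - 472) - 1/96970) + 261154 = (212*(-471) - 1*1/96970) + 261154 = (-99852 - 1/96970) + 261154 = -9682648441/96970 + 261154 = 15641454939/96970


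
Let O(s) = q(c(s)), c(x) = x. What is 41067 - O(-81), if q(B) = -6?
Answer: 41073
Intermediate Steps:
O(s) = -6
41067 - O(-81) = 41067 - 1*(-6) = 41067 + 6 = 41073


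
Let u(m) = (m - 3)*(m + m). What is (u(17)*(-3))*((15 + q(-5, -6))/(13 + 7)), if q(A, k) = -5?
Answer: -714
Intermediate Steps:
u(m) = 2*m*(-3 + m) (u(m) = (-3 + m)*(2*m) = 2*m*(-3 + m))
(u(17)*(-3))*((15 + q(-5, -6))/(13 + 7)) = ((2*17*(-3 + 17))*(-3))*((15 - 5)/(13 + 7)) = ((2*17*14)*(-3))*(10/20) = (476*(-3))*(10*(1/20)) = -1428*1/2 = -714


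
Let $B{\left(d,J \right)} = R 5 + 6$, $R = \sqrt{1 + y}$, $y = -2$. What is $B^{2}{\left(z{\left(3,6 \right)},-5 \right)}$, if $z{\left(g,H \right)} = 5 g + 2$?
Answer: $11 + 60 i \approx 11.0 + 60.0 i$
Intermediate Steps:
$z{\left(g,H \right)} = 2 + 5 g$
$R = i$ ($R = \sqrt{1 - 2} = \sqrt{-1} = i \approx 1.0 i$)
$B{\left(d,J \right)} = 6 + 5 i$ ($B{\left(d,J \right)} = i 5 + 6 = 5 i + 6 = 6 + 5 i$)
$B^{2}{\left(z{\left(3,6 \right)},-5 \right)} = \left(6 + 5 i\right)^{2}$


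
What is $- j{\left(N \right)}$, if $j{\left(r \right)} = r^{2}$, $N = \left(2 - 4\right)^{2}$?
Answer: $-16$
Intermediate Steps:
$N = 4$ ($N = \left(2 - 4\right)^{2} = \left(-2\right)^{2} = 4$)
$- j{\left(N \right)} = - 4^{2} = \left(-1\right) 16 = -16$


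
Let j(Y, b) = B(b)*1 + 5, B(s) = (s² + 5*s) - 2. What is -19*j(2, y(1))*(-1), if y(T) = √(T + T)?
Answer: 95 + 95*√2 ≈ 229.35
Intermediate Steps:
y(T) = √2*√T (y(T) = √(2*T) = √2*√T)
B(s) = -2 + s² + 5*s
j(Y, b) = 3 + b² + 5*b (j(Y, b) = (-2 + b² + 5*b)*1 + 5 = (-2 + b² + 5*b) + 5 = 3 + b² + 5*b)
-19*j(2, y(1))*(-1) = -19*(3 + (√2*√1)² + 5*(√2*√1))*(-1) = -19*(3 + (√2*1)² + 5*(√2*1))*(-1) = -19*(3 + (√2)² + 5*√2)*(-1) = -19*(3 + 2 + 5*√2)*(-1) = -19*(5 + 5*√2)*(-1) = (-95 - 95*√2)*(-1) = 95 + 95*√2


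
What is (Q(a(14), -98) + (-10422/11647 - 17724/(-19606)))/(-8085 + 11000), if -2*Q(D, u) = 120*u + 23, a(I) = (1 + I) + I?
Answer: 1340080422413/665643404030 ≈ 2.0132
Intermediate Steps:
a(I) = 1 + 2*I
Q(D, u) = -23/2 - 60*u (Q(D, u) = -(120*u + 23)/2 = -(23 + 120*u)/2 = -23/2 - 60*u)
(Q(a(14), -98) + (-10422/11647 - 17724/(-19606)))/(-8085 + 11000) = ((-23/2 - 60*(-98)) + (-10422/11647 - 17724/(-19606)))/(-8085 + 11000) = ((-23/2 + 5880) + (-10422*1/11647 - 17724*(-1/19606)))/2915 = (11737/2 + (-10422/11647 + 8862/9803))*(1/2915) = (11737/2 + 1048848/114175541)*(1/2915) = (1340080422413/228351082)*(1/2915) = 1340080422413/665643404030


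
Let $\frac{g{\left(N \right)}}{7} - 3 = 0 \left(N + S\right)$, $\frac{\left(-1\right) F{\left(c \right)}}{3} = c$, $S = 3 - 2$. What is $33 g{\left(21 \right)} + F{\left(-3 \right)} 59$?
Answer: $1224$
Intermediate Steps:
$S = 1$ ($S = 3 - 2 = 1$)
$F{\left(c \right)} = - 3 c$
$g{\left(N \right)} = 21$ ($g{\left(N \right)} = 21 + 7 \cdot 0 \left(N + 1\right) = 21 + 7 \cdot 0 \left(1 + N\right) = 21 + 7 \cdot 0 = 21 + 0 = 21$)
$33 g{\left(21 \right)} + F{\left(-3 \right)} 59 = 33 \cdot 21 + \left(-3\right) \left(-3\right) 59 = 693 + 9 \cdot 59 = 693 + 531 = 1224$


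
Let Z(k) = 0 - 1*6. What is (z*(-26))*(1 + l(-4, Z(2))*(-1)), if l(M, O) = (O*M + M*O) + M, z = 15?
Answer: 16770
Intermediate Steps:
Z(k) = -6 (Z(k) = 0 - 6 = -6)
l(M, O) = M + 2*M*O (l(M, O) = (M*O + M*O) + M = 2*M*O + M = M + 2*M*O)
(z*(-26))*(1 + l(-4, Z(2))*(-1)) = (15*(-26))*(1 - 4*(1 + 2*(-6))*(-1)) = -390*(1 - 4*(1 - 12)*(-1)) = -390*(1 - 4*(-11)*(-1)) = -390*(1 + 44*(-1)) = -390*(1 - 44) = -390*(-43) = 16770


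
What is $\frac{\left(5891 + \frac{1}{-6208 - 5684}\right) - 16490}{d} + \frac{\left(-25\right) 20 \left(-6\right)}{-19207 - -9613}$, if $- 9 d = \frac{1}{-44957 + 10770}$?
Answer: $- \frac{20670477377126051}{6338436} \approx -3.2611 \cdot 10^{9}$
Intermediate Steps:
$d = \frac{1}{307683}$ ($d = - \frac{1}{9 \left(-44957 + 10770\right)} = - \frac{1}{9 \left(-34187\right)} = \left(- \frac{1}{9}\right) \left(- \frac{1}{34187}\right) = \frac{1}{307683} \approx 3.2501 \cdot 10^{-6}$)
$\frac{\left(5891 + \frac{1}{-6208 - 5684}\right) - 16490}{d} + \frac{\left(-25\right) 20 \left(-6\right)}{-19207 - -9613} = \left(\left(5891 + \frac{1}{-6208 - 5684}\right) - 16490\right) \frac{1}{\frac{1}{307683}} + \frac{\left(-25\right) 20 \left(-6\right)}{-19207 - -9613} = \left(\left(5891 + \frac{1}{-11892}\right) - 16490\right) 307683 + \frac{\left(-500\right) \left(-6\right)}{-19207 + 9613} = \left(\left(5891 - \frac{1}{11892}\right) - 16490\right) 307683 + \frac{3000}{-9594} = \left(\frac{70055771}{11892} - 16490\right) 307683 + 3000 \left(- \frac{1}{9594}\right) = \left(- \frac{126043309}{11892}\right) 307683 - \frac{500}{1599} = - \frac{12927127814349}{3964} - \frac{500}{1599} = - \frac{20670477377126051}{6338436}$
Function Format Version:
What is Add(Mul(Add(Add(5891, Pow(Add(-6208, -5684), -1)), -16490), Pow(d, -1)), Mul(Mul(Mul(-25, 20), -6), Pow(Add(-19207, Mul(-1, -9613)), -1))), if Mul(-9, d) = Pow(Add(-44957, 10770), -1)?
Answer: Rational(-20670477377126051, 6338436) ≈ -3.2611e+9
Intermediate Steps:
d = Rational(1, 307683) (d = Mul(Rational(-1, 9), Pow(Add(-44957, 10770), -1)) = Mul(Rational(-1, 9), Pow(-34187, -1)) = Mul(Rational(-1, 9), Rational(-1, 34187)) = Rational(1, 307683) ≈ 3.2501e-6)
Add(Mul(Add(Add(5891, Pow(Add(-6208, -5684), -1)), -16490), Pow(d, -1)), Mul(Mul(Mul(-25, 20), -6), Pow(Add(-19207, Mul(-1, -9613)), -1))) = Add(Mul(Add(Add(5891, Pow(Add(-6208, -5684), -1)), -16490), Pow(Rational(1, 307683), -1)), Mul(Mul(Mul(-25, 20), -6), Pow(Add(-19207, Mul(-1, -9613)), -1))) = Add(Mul(Add(Add(5891, Pow(-11892, -1)), -16490), 307683), Mul(Mul(-500, -6), Pow(Add(-19207, 9613), -1))) = Add(Mul(Add(Add(5891, Rational(-1, 11892)), -16490), 307683), Mul(3000, Pow(-9594, -1))) = Add(Mul(Add(Rational(70055771, 11892), -16490), 307683), Mul(3000, Rational(-1, 9594))) = Add(Mul(Rational(-126043309, 11892), 307683), Rational(-500, 1599)) = Add(Rational(-12927127814349, 3964), Rational(-500, 1599)) = Rational(-20670477377126051, 6338436)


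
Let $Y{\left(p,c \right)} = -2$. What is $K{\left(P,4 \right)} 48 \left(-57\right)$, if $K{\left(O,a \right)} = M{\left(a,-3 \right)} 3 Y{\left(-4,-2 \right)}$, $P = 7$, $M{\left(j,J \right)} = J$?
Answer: $-49248$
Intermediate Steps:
$K{\left(O,a \right)} = 18$ ($K{\left(O,a \right)} = \left(-3\right) 3 \left(-2\right) = \left(-9\right) \left(-2\right) = 18$)
$K{\left(P,4 \right)} 48 \left(-57\right) = 18 \cdot 48 \left(-57\right) = 864 \left(-57\right) = -49248$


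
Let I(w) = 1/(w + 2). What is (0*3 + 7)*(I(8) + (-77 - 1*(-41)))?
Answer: -2513/10 ≈ -251.30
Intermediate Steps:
I(w) = 1/(2 + w)
(0*3 + 7)*(I(8) + (-77 - 1*(-41))) = (0*3 + 7)*(1/(2 + 8) + (-77 - 1*(-41))) = (0 + 7)*(1/10 + (-77 + 41)) = 7*(1/10 - 36) = 7*(-359/10) = -2513/10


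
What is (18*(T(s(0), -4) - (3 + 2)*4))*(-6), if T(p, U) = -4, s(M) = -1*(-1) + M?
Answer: 2592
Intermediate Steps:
s(M) = 1 + M
(18*(T(s(0), -4) - (3 + 2)*4))*(-6) = (18*(-4 - (3 + 2)*4))*(-6) = (18*(-4 - 5*4))*(-6) = (18*(-4 - 1*20))*(-6) = (18*(-4 - 20))*(-6) = (18*(-24))*(-6) = -432*(-6) = 2592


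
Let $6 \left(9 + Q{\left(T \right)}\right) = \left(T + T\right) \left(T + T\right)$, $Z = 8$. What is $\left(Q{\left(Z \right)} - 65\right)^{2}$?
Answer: $\frac{8836}{9} \approx 981.78$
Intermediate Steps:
$Q{\left(T \right)} = -9 + \frac{2 T^{2}}{3}$ ($Q{\left(T \right)} = -9 + \frac{\left(T + T\right) \left(T + T\right)}{6} = -9 + \frac{2 T 2 T}{6} = -9 + \frac{4 T^{2}}{6} = -9 + \frac{2 T^{2}}{3}$)
$\left(Q{\left(Z \right)} - 65\right)^{2} = \left(\left(-9 + \frac{2 \cdot 8^{2}}{3}\right) - 65\right)^{2} = \left(\left(-9 + \frac{2}{3} \cdot 64\right) - 65\right)^{2} = \left(\left(-9 + \frac{128}{3}\right) - 65\right)^{2} = \left(\frac{101}{3} - 65\right)^{2} = \left(- \frac{94}{3}\right)^{2} = \frac{8836}{9}$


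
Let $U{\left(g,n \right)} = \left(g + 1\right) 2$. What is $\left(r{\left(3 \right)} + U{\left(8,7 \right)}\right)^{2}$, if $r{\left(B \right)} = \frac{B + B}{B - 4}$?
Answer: $144$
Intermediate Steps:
$r{\left(B \right)} = \frac{2 B}{-4 + B}$
$U{\left(g,n \right)} = 2 + 2 g$ ($U{\left(g,n \right)} = \left(1 + g\right) 2 = 2 + 2 g$)
$\left(r{\left(3 \right)} + U{\left(8,7 \right)}\right)^{2} = \left(2 \cdot 3 \frac{1}{-4 + 3} + \left(2 + 2 \cdot 8\right)\right)^{2} = \left(2 \cdot 3 \frac{1}{-1} + \left(2 + 16\right)\right)^{2} = \left(2 \cdot 3 \left(-1\right) + 18\right)^{2} = \left(-6 + 18\right)^{2} = 12^{2} = 144$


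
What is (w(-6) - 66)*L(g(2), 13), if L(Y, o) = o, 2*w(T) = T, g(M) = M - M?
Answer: -897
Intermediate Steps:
g(M) = 0
w(T) = T/2
(w(-6) - 66)*L(g(2), 13) = ((1/2)*(-6) - 66)*13 = (-3 - 66)*13 = -69*13 = -897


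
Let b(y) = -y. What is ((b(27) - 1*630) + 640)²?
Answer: 289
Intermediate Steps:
((b(27) - 1*630) + 640)² = ((-1*27 - 1*630) + 640)² = ((-27 - 630) + 640)² = (-657 + 640)² = (-17)² = 289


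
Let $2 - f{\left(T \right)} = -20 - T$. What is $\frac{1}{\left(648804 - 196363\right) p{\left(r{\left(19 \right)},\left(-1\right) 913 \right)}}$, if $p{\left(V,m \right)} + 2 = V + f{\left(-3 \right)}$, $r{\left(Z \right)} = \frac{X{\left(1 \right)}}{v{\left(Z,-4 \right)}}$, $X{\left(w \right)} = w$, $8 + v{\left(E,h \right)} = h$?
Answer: $\frac{12}{91845523} \approx 1.3065 \cdot 10^{-7}$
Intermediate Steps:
$v{\left(E,h \right)} = -8 + h$
$f{\left(T \right)} = 22 + T$ ($f{\left(T \right)} = 2 - \left(-20 - T\right) = 2 + \left(20 + T\right) = 22 + T$)
$r{\left(Z \right)} = - \frac{1}{12}$ ($r{\left(Z \right)} = 1 \frac{1}{-8 - 4} = 1 \frac{1}{-12} = 1 \left(- \frac{1}{12}\right) = - \frac{1}{12}$)
$p{\left(V,m \right)} = 17 + V$ ($p{\left(V,m \right)} = -2 + \left(V + \left(22 - 3\right)\right) = -2 + \left(V + 19\right) = -2 + \left(19 + V\right) = 17 + V$)
$\frac{1}{\left(648804 - 196363\right) p{\left(r{\left(19 \right)},\left(-1\right) 913 \right)}} = \frac{1}{\left(648804 - 196363\right) \left(17 - \frac{1}{12}\right)} = \frac{1}{452441 \cdot \frac{203}{12}} = \frac{1}{452441} \cdot \frac{12}{203} = \frac{12}{91845523}$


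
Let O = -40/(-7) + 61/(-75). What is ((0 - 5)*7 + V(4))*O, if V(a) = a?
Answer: -79763/525 ≈ -151.93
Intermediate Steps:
O = 2573/525 (O = -40*(-⅐) + 61*(-1/75) = 40/7 - 61/75 = 2573/525 ≈ 4.9010)
((0 - 5)*7 + V(4))*O = ((0 - 5)*7 + 4)*(2573/525) = (-5*7 + 4)*(2573/525) = (-35 + 4)*(2573/525) = -31*2573/525 = -79763/525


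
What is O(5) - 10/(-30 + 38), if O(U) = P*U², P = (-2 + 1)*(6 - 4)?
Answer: -205/4 ≈ -51.250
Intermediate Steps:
P = -2 (P = -1*2 = -2)
O(U) = -2*U²
O(5) - 10/(-30 + 38) = -2*5² - 10/(-30 + 38) = -2*25 - 10/8 = -50 - 10*⅛ = -50 - 5/4 = -205/4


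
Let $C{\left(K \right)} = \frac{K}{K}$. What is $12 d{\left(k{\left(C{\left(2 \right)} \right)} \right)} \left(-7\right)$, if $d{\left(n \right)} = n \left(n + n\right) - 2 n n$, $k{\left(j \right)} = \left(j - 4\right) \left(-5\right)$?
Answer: $0$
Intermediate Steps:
$C{\left(K \right)} = 1$
$k{\left(j \right)} = 20 - 5 j$ ($k{\left(j \right)} = \left(-4 + j\right) \left(-5\right) = 20 - 5 j$)
$d{\left(n \right)} = 0$ ($d{\left(n \right)} = n 2 n - 2 n^{2} = 2 n^{2} - 2 n^{2} = 0$)
$12 d{\left(k{\left(C{\left(2 \right)} \right)} \right)} \left(-7\right) = 12 \cdot 0 \left(-7\right) = 0 \left(-7\right) = 0$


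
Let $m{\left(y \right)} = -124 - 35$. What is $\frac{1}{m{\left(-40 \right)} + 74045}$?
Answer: $\frac{1}{73886} \approx 1.3534 \cdot 10^{-5}$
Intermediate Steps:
$m{\left(y \right)} = -159$
$\frac{1}{m{\left(-40 \right)} + 74045} = \frac{1}{-159 + 74045} = \frac{1}{73886}$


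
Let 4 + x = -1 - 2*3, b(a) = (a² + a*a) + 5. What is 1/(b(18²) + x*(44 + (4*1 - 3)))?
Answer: 1/209462 ≈ 4.7741e-6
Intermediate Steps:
b(a) = 5 + 2*a² (b(a) = (a² + a²) + 5 = 2*a² + 5 = 5 + 2*a²)
x = -11 (x = -4 + (-1 - 2*3) = -4 + (-1 - 6) = -4 - 7 = -11)
1/(b(18²) + x*(44 + (4*1 - 3))) = 1/((5 + 2*(18²)²) - 11*(44 + (4*1 - 3))) = 1/((5 + 2*324²) - 11*(44 + (4 - 3))) = 1/((5 + 2*104976) - 11*(44 + 1)) = 1/((5 + 209952) - 11*45) = 1/(209957 - 495) = 1/209462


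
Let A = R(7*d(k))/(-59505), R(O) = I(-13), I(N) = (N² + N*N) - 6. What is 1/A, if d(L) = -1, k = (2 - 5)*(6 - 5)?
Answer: -59505/332 ≈ -179.23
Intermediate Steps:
k = -3 (k = -3*1 = -3)
I(N) = -6 + 2*N² (I(N) = (N² + N²) - 6 = 2*N² - 6 = -6 + 2*N²)
R(O) = 332 (R(O) = -6 + 2*(-13)² = -6 + 2*169 = -6 + 338 = 332)
A = -332/59505 (A = 332/(-59505) = 332*(-1/59505) = -332/59505 ≈ -0.0055794)
1/A = 1/(-332/59505) = -59505/332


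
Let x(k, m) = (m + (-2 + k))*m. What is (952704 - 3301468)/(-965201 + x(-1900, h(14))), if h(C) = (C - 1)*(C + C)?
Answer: 2348764/1525033 ≈ 1.5401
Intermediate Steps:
h(C) = 2*C*(-1 + C) (h(C) = (-1 + C)*(2*C) = 2*C*(-1 + C))
x(k, m) = m*(-2 + k + m) (x(k, m) = (-2 + k + m)*m = m*(-2 + k + m))
(952704 - 3301468)/(-965201 + x(-1900, h(14))) = (952704 - 3301468)/(-965201 + (2*14*(-1 + 14))*(-2 - 1900 + 2*14*(-1 + 14))) = -2348764/(-965201 + (2*14*13)*(-2 - 1900 + 2*14*13)) = -2348764/(-965201 + 364*(-2 - 1900 + 364)) = -2348764/(-965201 + 364*(-1538)) = -2348764/(-965201 - 559832) = -2348764/(-1525033) = -2348764*(-1/1525033) = 2348764/1525033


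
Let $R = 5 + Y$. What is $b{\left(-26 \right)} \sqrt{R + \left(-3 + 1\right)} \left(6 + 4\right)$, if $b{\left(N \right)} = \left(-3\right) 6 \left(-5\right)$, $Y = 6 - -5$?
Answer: $900 \sqrt{14} \approx 3367.5$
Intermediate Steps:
$Y = 11$ ($Y = 6 + 5 = 11$)
$R = 16$ ($R = 5 + 11 = 16$)
$b{\left(N \right)} = 90$ ($b{\left(N \right)} = \left(-18\right) \left(-5\right) = 90$)
$b{\left(-26 \right)} \sqrt{R + \left(-3 + 1\right)} \left(6 + 4\right) = 90 \sqrt{16 + \left(-3 + 1\right)} \left(6 + 4\right) = 90 \sqrt{16 - 2} \cdot 10 = 90 \sqrt{14} \cdot 10 = 90 \cdot 10 \sqrt{14} = 900 \sqrt{14}$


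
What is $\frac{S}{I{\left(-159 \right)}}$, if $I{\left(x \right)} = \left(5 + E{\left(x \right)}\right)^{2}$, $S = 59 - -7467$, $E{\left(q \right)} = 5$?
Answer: $\frac{3763}{50} \approx 75.26$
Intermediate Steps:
$S = 7526$ ($S = 59 + 7467 = 7526$)
$I{\left(x \right)} = 100$ ($I{\left(x \right)} = \left(5 + 5\right)^{2} = 10^{2} = 100$)
$\frac{S}{I{\left(-159 \right)}} = \frac{7526}{100} = 7526 \cdot \frac{1}{100} = \frac{3763}{50}$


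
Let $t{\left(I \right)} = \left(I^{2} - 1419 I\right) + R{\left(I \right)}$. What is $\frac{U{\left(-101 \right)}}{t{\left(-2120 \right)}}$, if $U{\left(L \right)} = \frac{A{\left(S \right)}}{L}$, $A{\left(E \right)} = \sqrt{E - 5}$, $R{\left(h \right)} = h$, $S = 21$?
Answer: $- \frac{1}{189389140} \approx -5.2801 \cdot 10^{-9}$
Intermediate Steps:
$A{\left(E \right)} = \sqrt{-5 + E}$
$U{\left(L \right)} = \frac{4}{L}$ ($U{\left(L \right)} = \frac{\sqrt{-5 + 21}}{L} = \frac{\sqrt{16}}{L} = \frac{4}{L}$)
$t{\left(I \right)} = I^{2} - 1418 I$ ($t{\left(I \right)} = \left(I^{2} - 1419 I\right) + I = I^{2} - 1418 I$)
$\frac{U{\left(-101 \right)}}{t{\left(-2120 \right)}} = \frac{4 \frac{1}{-101}}{\left(-2120\right) \left(-1418 - 2120\right)} = \frac{4 \left(- \frac{1}{101}\right)}{\left(-2120\right) \left(-3538\right)} = - \frac{4}{101 \cdot 7500560} = \left(- \frac{4}{101}\right) \frac{1}{7500560} = - \frac{1}{189389140}$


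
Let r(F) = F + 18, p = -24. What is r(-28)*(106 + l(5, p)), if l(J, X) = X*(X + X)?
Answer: -12580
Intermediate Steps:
l(J, X) = 2*X² (l(J, X) = X*(2*X) = 2*X²)
r(F) = 18 + F
r(-28)*(106 + l(5, p)) = (18 - 28)*(106 + 2*(-24)²) = -10*(106 + 2*576) = -10*(106 + 1152) = -10*1258 = -12580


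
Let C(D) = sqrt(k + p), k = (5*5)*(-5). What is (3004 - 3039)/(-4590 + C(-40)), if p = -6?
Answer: 160650/21068231 + 35*I*sqrt(131)/21068231 ≈ 0.0076252 + 1.9014e-5*I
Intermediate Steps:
k = -125 (k = 25*(-5) = -125)
C(D) = I*sqrt(131) (C(D) = sqrt(-125 - 6) = sqrt(-131) = I*sqrt(131))
(3004 - 3039)/(-4590 + C(-40)) = (3004 - 3039)/(-4590 + I*sqrt(131)) = -35/(-4590 + I*sqrt(131))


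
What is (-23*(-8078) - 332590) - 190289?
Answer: -337085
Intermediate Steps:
(-23*(-8078) - 332590) - 190289 = (185794 - 332590) - 190289 = -146796 - 190289 = -337085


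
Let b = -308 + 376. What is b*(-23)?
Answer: -1564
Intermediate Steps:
b = 68
b*(-23) = 68*(-23) = -1564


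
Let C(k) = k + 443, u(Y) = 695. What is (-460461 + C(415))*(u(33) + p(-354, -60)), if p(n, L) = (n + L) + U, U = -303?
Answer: 10111266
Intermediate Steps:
C(k) = 443 + k
p(n, L) = -303 + L + n (p(n, L) = (n + L) - 303 = (L + n) - 303 = -303 + L + n)
(-460461 + C(415))*(u(33) + p(-354, -60)) = (-460461 + (443 + 415))*(695 + (-303 - 60 - 354)) = (-460461 + 858)*(695 - 717) = -459603*(-22) = 10111266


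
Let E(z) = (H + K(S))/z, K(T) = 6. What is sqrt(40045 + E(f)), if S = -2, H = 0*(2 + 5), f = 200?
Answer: sqrt(4004503)/10 ≈ 200.11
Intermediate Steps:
H = 0 (H = 0*7 = 0)
E(z) = 6/z (E(z) = (0 + 6)/z = 6/z)
sqrt(40045 + E(f)) = sqrt(40045 + 6/200) = sqrt(40045 + 6*(1/200)) = sqrt(40045 + 3/100) = sqrt(4004503/100) = sqrt(4004503)/10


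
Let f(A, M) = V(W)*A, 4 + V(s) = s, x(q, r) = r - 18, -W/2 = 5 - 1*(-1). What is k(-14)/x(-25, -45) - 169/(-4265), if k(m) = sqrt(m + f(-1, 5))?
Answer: 169/4265 - sqrt(2)/63 ≈ 0.017177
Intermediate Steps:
W = -12 (W = -2*(5 - 1*(-1)) = -2*(5 + 1) = -2*6 = -12)
x(q, r) = -18 + r
V(s) = -4 + s
f(A, M) = -16*A (f(A, M) = (-4 - 12)*A = -16*A)
k(m) = sqrt(16 + m) (k(m) = sqrt(m - 16*(-1)) = sqrt(m + 16) = sqrt(16 + m))
k(-14)/x(-25, -45) - 169/(-4265) = sqrt(16 - 14)/(-18 - 45) - 169/(-4265) = sqrt(2)/(-63) - 169*(-1/4265) = sqrt(2)*(-1/63) + 169/4265 = -sqrt(2)/63 + 169/4265 = 169/4265 - sqrt(2)/63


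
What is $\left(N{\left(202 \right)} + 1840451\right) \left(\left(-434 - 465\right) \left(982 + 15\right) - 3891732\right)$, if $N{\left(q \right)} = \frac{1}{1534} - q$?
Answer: $- \frac{13516344940964845}{1534} \approx -8.8112 \cdot 10^{12}$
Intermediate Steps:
$N{\left(q \right)} = \frac{1}{1534} - q$
$\left(N{\left(202 \right)} + 1840451\right) \left(\left(-434 - 465\right) \left(982 + 15\right) - 3891732\right) = \left(\left(\frac{1}{1534} - 202\right) + 1840451\right) \left(\left(-434 - 465\right) \left(982 + 15\right) - 3891732\right) = \left(\left(\frac{1}{1534} - 202\right) + 1840451\right) \left(\left(-899\right) 997 - 3891732\right) = \left(- \frac{309867}{1534} + 1840451\right) \left(-896303 - 3891732\right) = \frac{2822941967}{1534} \left(-4788035\right) = - \frac{13516344940964845}{1534}$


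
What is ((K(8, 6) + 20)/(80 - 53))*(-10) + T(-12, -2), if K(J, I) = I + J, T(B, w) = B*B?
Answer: 3548/27 ≈ 131.41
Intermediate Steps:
T(B, w) = B**2
((K(8, 6) + 20)/(80 - 53))*(-10) + T(-12, -2) = (((6 + 8) + 20)/(80 - 53))*(-10) + (-12)**2 = ((14 + 20)/27)*(-10) + 144 = (34*(1/27))*(-10) + 144 = (34/27)*(-10) + 144 = -340/27 + 144 = 3548/27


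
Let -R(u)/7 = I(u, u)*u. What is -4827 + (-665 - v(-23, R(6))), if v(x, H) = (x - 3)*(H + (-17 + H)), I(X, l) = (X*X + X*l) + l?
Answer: -176286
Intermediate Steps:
I(X, l) = l + X² + X*l (I(X, l) = (X² + X*l) + l = l + X² + X*l)
R(u) = -7*u*(u + 2*u²) (R(u) = -7*(u + u² + u*u)*u = -7*(u + u² + u²)*u = -7*(u + 2*u²)*u = -7*u*(u + 2*u²))
v(x, H) = (-17 + 2*H)*(-3 + x) (v(x, H) = (-3 + x)*(-17 + 2*H) = (-17 + 2*H)*(-3 + x))
-4827 + (-665 - v(-23, R(6))) = -4827 + (-665 - (51 - 17*(-23) - 6*6²*(-7 - 14*6) + 2*(6²*(-7 - 14*6))*(-23))) = -4827 + (-665 - (51 + 391 - 216*(-7 - 84) + 2*(36*(-7 - 84))*(-23))) = -4827 + (-665 - (51 + 391 - 216*(-91) + 2*(36*(-91))*(-23))) = -4827 + (-665 - (51 + 391 - 6*(-3276) + 2*(-3276)*(-23))) = -4827 + (-665 - (51 + 391 + 19656 + 150696)) = -4827 + (-665 - 1*170794) = -4827 + (-665 - 170794) = -4827 - 171459 = -176286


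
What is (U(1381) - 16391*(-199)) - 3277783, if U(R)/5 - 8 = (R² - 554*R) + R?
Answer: 5701406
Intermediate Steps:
U(R) = 40 - 2765*R + 5*R² (U(R) = 40 + 5*((R² - 554*R) + R) = 40 + 5*(R² - 553*R) = 40 + (-2765*R + 5*R²) = 40 - 2765*R + 5*R²)
(U(1381) - 16391*(-199)) - 3277783 = ((40 - 2765*1381 + 5*1381²) - 16391*(-199)) - 3277783 = ((40 - 3818465 + 5*1907161) + 3261809) - 3277783 = ((40 - 3818465 + 9535805) + 3261809) - 3277783 = (5717380 + 3261809) - 3277783 = 8979189 - 3277783 = 5701406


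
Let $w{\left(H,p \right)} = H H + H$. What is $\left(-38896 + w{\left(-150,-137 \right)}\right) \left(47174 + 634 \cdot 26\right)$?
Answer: $-1053285268$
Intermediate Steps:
$w{\left(H,p \right)} = H + H^{2}$ ($w{\left(H,p \right)} = H^{2} + H = H + H^{2}$)
$\left(-38896 + w{\left(-150,-137 \right)}\right) \left(47174 + 634 \cdot 26\right) = \left(-38896 - 150 \left(1 - 150\right)\right) \left(47174 + 634 \cdot 26\right) = \left(-38896 - -22350\right) \left(47174 + 16484\right) = \left(-38896 + 22350\right) 63658 = \left(-16546\right) 63658 = -1053285268$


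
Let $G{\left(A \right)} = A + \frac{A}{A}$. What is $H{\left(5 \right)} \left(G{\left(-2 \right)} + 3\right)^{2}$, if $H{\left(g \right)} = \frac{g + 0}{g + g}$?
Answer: $2$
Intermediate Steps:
$G{\left(A \right)} = 1 + A$ ($G{\left(A \right)} = A + 1 = 1 + A$)
$H{\left(g \right)} = \frac{1}{2}$ ($H{\left(g \right)} = \frac{g}{2 g} = g \frac{1}{2 g} = \frac{1}{2}$)
$H{\left(5 \right)} \left(G{\left(-2 \right)} + 3\right)^{2} = \frac{\left(\left(1 - 2\right) + 3\right)^{2}}{2} = \frac{\left(-1 + 3\right)^{2}}{2} = \frac{2^{2}}{2} = \frac{1}{2} \cdot 4 = 2$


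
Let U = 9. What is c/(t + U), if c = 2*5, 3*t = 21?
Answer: 5/8 ≈ 0.62500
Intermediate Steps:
t = 7 (t = (1/3)*21 = 7)
c = 10
c/(t + U) = 10/(7 + 9) = 10/16 = 10*(1/16) = 5/8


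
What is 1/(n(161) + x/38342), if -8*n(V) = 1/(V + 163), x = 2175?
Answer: 49691232/2799629 ≈ 17.749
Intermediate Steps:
n(V) = -1/(8*(163 + V)) (n(V) = -1/(8*(V + 163)) = -1/(8*(163 + V)))
1/(n(161) + x/38342) = 1/(-1/(1304 + 8*161) + 2175/38342) = 1/(-1/(1304 + 1288) + 2175*(1/38342)) = 1/(-1/2592 + 2175/38342) = 1/(2799629/49691232) = 49691232/2799629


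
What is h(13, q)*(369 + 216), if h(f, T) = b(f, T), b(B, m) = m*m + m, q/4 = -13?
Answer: 1551420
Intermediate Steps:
q = -52 (q = 4*(-13) = -52)
b(B, m) = m + m**2 (b(B, m) = m**2 + m = m + m**2)
h(f, T) = T*(1 + T)
h(13, q)*(369 + 216) = (-52*(1 - 52))*(369 + 216) = -52*(-51)*585 = 2652*585 = 1551420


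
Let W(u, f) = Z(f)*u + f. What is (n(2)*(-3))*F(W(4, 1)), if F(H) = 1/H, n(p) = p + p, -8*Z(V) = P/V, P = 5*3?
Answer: 24/13 ≈ 1.8462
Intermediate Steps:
P = 15
Z(V) = -15/(8*V)
n(p) = 2*p
W(u, f) = f - 15*u/(8*f) (W(u, f) = (-15/(8*f))*u + f = -15*u/(8*f) + f = f - 15*u/(8*f))
F(H) = 1/H
(n(2)*(-3))*F(W(4, 1)) = ((2*2)*(-3))/(1 - 15/8*4/1) = (4*(-3))/(1 - 15/8*4*1) = -12/(1 - 15/2) = -12/(-13/2) = -12*(-2/13) = 24/13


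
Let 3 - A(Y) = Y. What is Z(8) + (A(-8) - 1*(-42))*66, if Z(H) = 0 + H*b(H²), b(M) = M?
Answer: 4010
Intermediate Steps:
A(Y) = 3 - Y
Z(H) = H³ (Z(H) = 0 + H*H² = 0 + H³ = H³)
Z(8) + (A(-8) - 1*(-42))*66 = 8³ + ((3 - 1*(-8)) - 1*(-42))*66 = 512 + ((3 + 8) + 42)*66 = 512 + (11 + 42)*66 = 512 + 53*66 = 512 + 3498 = 4010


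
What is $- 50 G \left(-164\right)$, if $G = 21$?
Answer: $172200$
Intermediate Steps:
$- 50 G \left(-164\right) = \left(-50\right) 21 \left(-164\right) = \left(-1050\right) \left(-164\right) = 172200$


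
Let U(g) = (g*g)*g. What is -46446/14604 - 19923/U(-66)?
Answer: -362835659/116627544 ≈ -3.1111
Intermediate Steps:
U(g) = g³ (U(g) = g²*g = g³)
-46446/14604 - 19923/U(-66) = -46446/14604 - 19923/((-66)³) = -46446*1/14604 - 19923/(-287496) = -7741/2434 - 19923*(-1/287496) = -7741/2434 + 6641/95832 = -362835659/116627544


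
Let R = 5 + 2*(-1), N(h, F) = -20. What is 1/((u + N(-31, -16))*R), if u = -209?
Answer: -1/687 ≈ -0.0014556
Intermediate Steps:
R = 3 (R = 5 - 2 = 3)
1/((u + N(-31, -16))*R) = 1/(-209 - 20*3) = (⅓)/(-229) = -1/229*⅓ = -1/687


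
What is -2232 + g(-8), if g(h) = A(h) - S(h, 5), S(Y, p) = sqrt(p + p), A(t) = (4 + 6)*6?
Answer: -2172 - sqrt(10) ≈ -2175.2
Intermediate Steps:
A(t) = 60 (A(t) = 10*6 = 60)
S(Y, p) = sqrt(2)*sqrt(p) (S(Y, p) = sqrt(2*p) = sqrt(2)*sqrt(p))
g(h) = 60 - sqrt(10) (g(h) = 60 - sqrt(2)*sqrt(5) = 60 - sqrt(10))
-2232 + g(-8) = -2232 + (60 - sqrt(10)) = -2172 - sqrt(10)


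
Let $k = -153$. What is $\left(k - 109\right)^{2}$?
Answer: $68644$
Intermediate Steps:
$\left(k - 109\right)^{2} = \left(-153 - 109\right)^{2} = \left(-262\right)^{2} = 68644$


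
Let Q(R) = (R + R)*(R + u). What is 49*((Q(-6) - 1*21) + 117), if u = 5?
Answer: 5292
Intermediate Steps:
Q(R) = 2*R*(5 + R) (Q(R) = (R + R)*(R + 5) = (2*R)*(5 + R) = 2*R*(5 + R))
49*((Q(-6) - 1*21) + 117) = 49*((2*(-6)*(5 - 6) - 1*21) + 117) = 49*((2*(-6)*(-1) - 21) + 117) = 49*((12 - 21) + 117) = 49*(-9 + 117) = 49*108 = 5292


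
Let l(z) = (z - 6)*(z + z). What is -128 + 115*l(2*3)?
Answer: -128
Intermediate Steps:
l(z) = 2*z*(-6 + z) (l(z) = (-6 + z)*(2*z) = 2*z*(-6 + z))
-128 + 115*l(2*3) = -128 + 115*(2*(2*3)*(-6 + 2*3)) = -128 + 115*(2*6*(-6 + 6)) = -128 + 115*(2*6*0) = -128 + 115*0 = -128 + 0 = -128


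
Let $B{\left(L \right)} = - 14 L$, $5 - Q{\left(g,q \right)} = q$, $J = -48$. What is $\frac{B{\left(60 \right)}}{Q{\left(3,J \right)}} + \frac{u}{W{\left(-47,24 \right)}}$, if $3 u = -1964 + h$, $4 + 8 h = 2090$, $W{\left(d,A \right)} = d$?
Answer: $- \frac{37557}{9964} \approx -3.7693$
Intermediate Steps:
$h = \frac{1043}{4}$ ($h = - \frac{1}{2} + \frac{1}{8} \cdot 2090 = - \frac{1}{2} + \frac{1045}{4} = \frac{1043}{4} \approx 260.75$)
$Q{\left(g,q \right)} = 5 - q$
$u = - \frac{2271}{4}$ ($u = \frac{-1964 + \frac{1043}{4}}{3} = \frac{1}{3} \left(- \frac{6813}{4}\right) = - \frac{2271}{4} \approx -567.75$)
$\frac{B{\left(60 \right)}}{Q{\left(3,J \right)}} + \frac{u}{W{\left(-47,24 \right)}} = \frac{\left(-14\right) 60}{5 - -48} - \frac{2271}{4 \left(-47\right)} = - \frac{840}{5 + 48} - - \frac{2271}{188} = - \frac{840}{53} + \frac{2271}{188} = - \frac{37557}{9964}$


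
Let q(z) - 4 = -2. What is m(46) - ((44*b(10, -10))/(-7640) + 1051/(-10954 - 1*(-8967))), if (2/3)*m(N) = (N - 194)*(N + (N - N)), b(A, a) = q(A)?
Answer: -19377112458/1897585 ≈ -10211.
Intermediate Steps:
q(z) = 2 (q(z) = 4 - 2 = 2)
b(A, a) = 2
m(N) = 3*N*(-194 + N)/2 (m(N) = 3*((N - 194)*(N + (N - N)))/2 = 3*((-194 + N)*(N + 0))/2 = 3*((-194 + N)*N)/2 = 3*(N*(-194 + N))/2 = 3*N*(-194 + N)/2)
m(46) - ((44*b(10, -10))/(-7640) + 1051/(-10954 - 1*(-8967))) = (3/2)*46*(-194 + 46) - ((44*2)/(-7640) + 1051/(-10954 - 1*(-8967))) = (3/2)*46*(-148) - (88*(-1/7640) + 1051/(-10954 + 8967)) = -10212 - (-11/955 + 1051/(-1987)) = -10212 - (-11/955 + 1051*(-1/1987)) = -10212 - (-11/955 - 1051/1987) = -10212 - 1*(-1025562/1897585) = -10212 + 1025562/1897585 = -19377112458/1897585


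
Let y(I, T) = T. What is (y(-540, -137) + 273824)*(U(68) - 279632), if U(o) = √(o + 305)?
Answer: -76531643184 + 273687*√373 ≈ -7.6526e+10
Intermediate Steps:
U(o) = √(305 + o)
(y(-540, -137) + 273824)*(U(68) - 279632) = (-137 + 273824)*(√(305 + 68) - 279632) = 273687*(√373 - 279632) = 273687*(-279632 + √373) = -76531643184 + 273687*√373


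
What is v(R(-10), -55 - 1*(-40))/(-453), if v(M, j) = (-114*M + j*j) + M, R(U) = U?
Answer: -1355/453 ≈ -2.9912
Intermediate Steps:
v(M, j) = j² - 113*M (v(M, j) = (-114*M + j²) + M = (j² - 114*M) + M = j² - 113*M)
v(R(-10), -55 - 1*(-40))/(-453) = ((-55 - 1*(-40))² - 113*(-10))/(-453) = ((-55 + 40)² + 1130)*(-1/453) = ((-15)² + 1130)*(-1/453) = (225 + 1130)*(-1/453) = 1355*(-1/453) = -1355/453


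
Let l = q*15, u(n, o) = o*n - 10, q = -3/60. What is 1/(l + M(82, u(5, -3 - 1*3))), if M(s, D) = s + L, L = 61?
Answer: 4/569 ≈ 0.0070299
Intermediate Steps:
q = -1/20 (q = -3*1/60 = -1/20 ≈ -0.050000)
u(n, o) = -10 + n*o (u(n, o) = n*o - 10 = -10 + n*o)
l = -3/4 (l = -1/20*15 = -3/4 ≈ -0.75000)
M(s, D) = 61 + s (M(s, D) = s + 61 = 61 + s)
1/(l + M(82, u(5, -3 - 1*3))) = 1/(-3/4 + (61 + 82)) = 1/(-3/4 + 143) = 1/(569/4) = 4/569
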